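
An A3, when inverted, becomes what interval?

diminished sixth

Inverted interval numbers add to nine, so a third pairs with a sixth (3 + 6 = 9).
And augmented becomes diminished under inversion, so we get a diminished sixth.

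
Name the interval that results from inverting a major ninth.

minor 7th

First reduce the compound major ninth to its simple form, a major second.
The rule of nine gives the new number: 9 − 2 = 7, so a second becomes a seventh.
And major becomes minor under inversion, so we get a minor seventh.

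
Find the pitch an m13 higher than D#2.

B3

Counting six letter names plus an octave up from D lands on B.
A minor thirteenth is 20 semitones; 20 semitones up from D#2 gives B3.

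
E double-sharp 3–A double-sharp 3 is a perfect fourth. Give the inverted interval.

P5

Inverted interval numbers add to nine, so a fourth pairs with a fifth (4 + 5 = 9).
And perfect stays perfect under inversion, so we get a perfect fifth.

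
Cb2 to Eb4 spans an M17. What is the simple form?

major 3rd

Take out 2 octaves (14 from the number): 17 − 14 = 3.
That makes a major seventeenth a compound major third — 2 octaves plus a major third.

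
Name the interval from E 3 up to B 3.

E to B spans five letter names (E-F-G-A-B) — that makes it a fifth of some quality.
E3 to B3 is 7 semitones, matching the perfect fifth exactly, so the quality is perfect.

P5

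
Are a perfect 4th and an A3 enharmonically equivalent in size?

A perfect fourth spans 5 semitones, and an augmented third also spans 5 semitones — they're enharmonic.

Yes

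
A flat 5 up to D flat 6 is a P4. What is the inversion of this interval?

Inverted interval numbers add to nine, so a fourth pairs with a fifth (4 + 5 = 9).
And perfect stays perfect under inversion, so we get a perfect fifth.

perfect 5th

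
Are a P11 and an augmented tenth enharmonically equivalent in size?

A perfect eleventh = 17 semitones = an augmented tenth; enharmonically equal.

Yes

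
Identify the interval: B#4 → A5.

diminished seventh

B to A spans seven letter names (B-C-D-E-F-G-A) — that makes it a seventh of some quality.
The major seventh is 11 semitones; here we have 9, two semitones narrower: diminished.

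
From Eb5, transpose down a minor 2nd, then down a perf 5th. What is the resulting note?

A minor second down from Eb5 is D5.
Down a perfect fifth from D5: G4 (7 semitones down).

G4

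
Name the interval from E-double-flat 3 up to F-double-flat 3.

E to F spans two letter names (E-F): a second.
A major second would be 2 semitones, but Ebb3 to Fbb3 is 1 — one semitone narrower, making it a minor second.

m2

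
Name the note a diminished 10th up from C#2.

Eb3

Three letters up from C (plus an octave) reaches E.
A diminished tenth is 14 semitones; 14 semitones up from C#2 gives Eb3.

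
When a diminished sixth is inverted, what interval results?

augmented 3rd

Interval numbers invert to sum to nine: 6 + 3 = 9, so a sixth inverts to a third.
And diminished becomes augmented under inversion, so we get an augmented third.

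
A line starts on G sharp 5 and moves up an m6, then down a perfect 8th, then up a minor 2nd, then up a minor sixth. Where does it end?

D flat 6

A minor sixth up from G#5 is E6.
Down a perfect octave from E6: E5 (12 semitones down).
E5 up a minor second → F5 (1 semitone).
Up a minor sixth from F5: Db6 (8 semitones up).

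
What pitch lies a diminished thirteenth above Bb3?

Gbb5

The thirteenth's letter: B up six letter names plus an octave → G.
A diminished thirteenth spans 19 semitones, so from Bb3 the target pitch is Gbb5.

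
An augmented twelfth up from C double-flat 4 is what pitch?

G flat 5

The twelfth's letter: C up five letter names plus an octave → G.
An augmented twelfth spans 20 semitones, so from Cbb4 the target pitch is Gb5.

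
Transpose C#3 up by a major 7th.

B#3

Counting seven letter names up from C lands on B.
Moving 11 semitones up from C#3 (the size of a major seventh) reaches B#3.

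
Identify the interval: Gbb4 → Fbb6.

G to F spans seven letter names (G-A-B-C-D-E-F), plus an octave: a fourteenth.
A major fourteenth would be 23 semitones, but Gbb4 to Fbb6 is 22 — one semitone narrower, making it a minor fourteenth.
(Equivalently, a compound minor seventh: a minor seventh plus an octave.)

m14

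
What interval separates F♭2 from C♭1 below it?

Descending from Fb2 to Cb1 is the same interval as ascending Cb1 to Fb2.
C to F spans four letter names (C-D-E-F), plus an octave: an eleventh.
Cb1 to Fb2 is 17 semitones, matching the perfect eleventh exactly, so the quality is perfect.
(Equivalently, a compound perfect fourth: a perfect fourth plus an octave.)

perfect eleventh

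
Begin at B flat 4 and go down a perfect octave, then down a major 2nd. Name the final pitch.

A flat 3

Down a perfect octave from Bb4: Bb3 (12 semitones down).
Bb3 down a major second → Ab3 (2 semitones).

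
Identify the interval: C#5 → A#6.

M13

C to A spans six letter names (C-D-E-F-G-A), plus an octave, so the interval is some kind of thirteenth.
Counting semitones, C#5→A#6 is 21, which is the major thirteenth.
(Equivalently, a compound major sixth: a major sixth plus an octave.)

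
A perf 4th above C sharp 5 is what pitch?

F sharp 5

The fourth takes the letter from C up to F.
A perfect fourth spans 5 semitones, so from C#5 the target pitch is F#5.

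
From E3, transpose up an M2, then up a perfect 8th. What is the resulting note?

A major second up from E3 is F#3.
F#3 up a perfect octave → F#4 (12 semitones).

F#4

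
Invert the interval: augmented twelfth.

diminished fourth

First reduce the compound augmented twelfth to its simple form, an augmented fifth.
Interval numbers invert to sum to nine: 5 + 4 = 9, so a fifth inverts to a fourth.
And augmented becomes diminished under inversion, so we get a diminished fourth.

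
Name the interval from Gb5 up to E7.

G to E spans six letter names (G-A-B-C-D-E), plus an octave, so the interval is some kind of thirteenth.
A major thirteenth would be 21 semitones; Gb5 to E7 is 22, one semitone wider, so the interval is augmented.
(Equivalently, a compound augmented sixth: an augmented sixth plus an octave.)

augmented thirteenth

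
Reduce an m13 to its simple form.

Take out an octave (7 from the number): 13 − 7 = 6.
Quality carries through unchanged, so the simple form is a minor sixth.

m6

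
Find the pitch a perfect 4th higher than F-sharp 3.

Counting four letter names up from F lands on B.
A perfect fourth spans 5 semitones, so from F#3 the target pitch is B3.

B 3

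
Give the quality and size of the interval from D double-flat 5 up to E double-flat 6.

D to E spans two letter names (D-E), plus an octave — that makes it a ninth of some quality.
Counting semitones, Dbb5→Ebb6 is 14, which is the major ninth.
(Equivalently, a compound major second: a major second plus an octave.)

major 9th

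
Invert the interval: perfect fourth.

The rule of nine gives the new number: 9 − 4 = 5, so a fourth becomes a fifth.
Quality inverts too: perfect stays perfect. That makes the inversion a perfect fifth.

P5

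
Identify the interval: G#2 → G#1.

Descending from G#2 to G#1 is the same interval as ascending G#1 to G#2.
G to G is the same letter name, plus an octave — that makes it an octave of some quality.
Counting semitones, G#1→G#2 is 12, which is the perfect octave.

perfect octave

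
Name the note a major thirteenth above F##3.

D##5

The thirteenth's letter: F up six letter names plus an octave → D.
Moving 21 semitones up from F##3 (the size of a major thirteenth) reaches D##5.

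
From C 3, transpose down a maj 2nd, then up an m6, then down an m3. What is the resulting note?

A major second down from C3 is Bb2.
Up a minor sixth from Bb2: Gb3 (8 semitones up).
Gb3 down a minor third → Eb3 (3 semitones).

E flat 3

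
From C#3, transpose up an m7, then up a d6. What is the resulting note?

Gb4

C#3 up a minor seventh → B3 (10 semitones).
Up a diminished sixth from B3: Gb4 (7 semitones up).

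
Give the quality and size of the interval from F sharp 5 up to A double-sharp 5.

augmented 3rd

F to A spans three letter names (F-G-A): a third.
F#5 to A##5 spans 5 semitones — one semitone wider than the major third (4) — giving an augmented third.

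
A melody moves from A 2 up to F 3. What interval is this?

A to F spans six letter names (A-B-C-D-E-F) — that makes it a sixth of some quality.
A2 to F3 is 8 semitones, a half step short of the major sixth (9), so this is minor.

m6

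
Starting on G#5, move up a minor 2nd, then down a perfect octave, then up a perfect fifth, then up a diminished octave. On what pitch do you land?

Up a minor second from G#5: A5 (1 semitone up).
Down a perfect octave from A5: A4 (12 semitones down).
A4 up a perfect fifth → E5 (7 semitones).
Up a diminished octave from E5: Eb6 (11 semitones up).

Eb6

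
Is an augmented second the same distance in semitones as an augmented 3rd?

No

3 semitones (augmented second) vs 5 semitones (augmented third): not equal.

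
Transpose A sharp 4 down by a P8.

An octave keeps the letter name A, an octave down from A.
A perfect octave is 12 semitones; 12 semitones down from A#4 gives A#3.

A sharp 3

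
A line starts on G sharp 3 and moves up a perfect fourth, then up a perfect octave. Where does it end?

C sharp 5

A perfect fourth up from G#3 is C#4.
Up a perfect octave from C#4: C#5 (12 semitones up).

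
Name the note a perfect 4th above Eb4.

Four letter names up from E: A.
Moving 5 semitones up from Eb4 (the size of a perfect fourth) reaches Ab4.

Ab4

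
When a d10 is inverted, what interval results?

First reduce the compound diminished tenth to its simple form, a diminished third.
Interval numbers invert to sum to nine: 3 + 6 = 9, so a third inverts to a sixth.
Quality inverts too: diminished becomes augmented. That makes the inversion an augmented sixth.

A6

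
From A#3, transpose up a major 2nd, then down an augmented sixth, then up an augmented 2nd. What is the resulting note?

A major second up from A#3 is B#3.
Down an augmented sixth from B#3: D3 (10 semitones down).
An augmented second up from D3 is E#3.

E#3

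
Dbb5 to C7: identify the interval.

augmented fourteenth

D to C spans seven letter names (D-E-F-G-A-B-C), plus an octave: a fourteenth.
The major fourteenth is 23 semitones; here we have 24, one semitone wider: augmented.
(Equivalently, a compound augmented seventh: an augmented seventh plus an octave.)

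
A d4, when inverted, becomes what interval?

augmented 5th

Inverted interval numbers add to nine, so a fourth pairs with a fifth (4 + 5 = 9).
Quality inverts too: diminished becomes augmented. That makes the inversion an augmented fifth.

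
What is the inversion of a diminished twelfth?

First reduce the compound diminished twelfth to its simple form, a diminished fifth.
Interval numbers invert to sum to nine: 5 + 4 = 9, so a fifth inverts to a fourth.
And diminished becomes augmented under inversion, so we get an augmented fourth.

augmented 4th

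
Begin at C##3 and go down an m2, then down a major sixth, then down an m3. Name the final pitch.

Down a minor second from C##3: B##2 (1 semitone down).
A major sixth down from B##2 is D##2.
A minor third down from D##2 is B##1.

B##1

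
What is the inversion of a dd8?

The rule of nine gives the new number: 9 − 8 = 1, so an octave becomes a unison.
And doubly diminished becomes doubly augmented under inversion, so we get a doubly augmented unison.

AA1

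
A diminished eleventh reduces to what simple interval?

Take out an octave (7 from the number): 11 − 7 = 4.
That makes a diminished eleventh a compound diminished fourth — an octave plus a diminished fourth.

d4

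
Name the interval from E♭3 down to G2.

minor sixth

Descending from Eb3 to G2 is the same interval as ascending G2 to Eb3.
G to E spans six letter names (G-A-B-C-D-E) — that makes it a sixth of some quality.
At 8 semitones, G2→Eb3 falls one short of a major sixth: minor.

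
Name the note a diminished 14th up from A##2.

G#4

Counting seven letter names plus an octave up from A lands on G.
A diminished fourteenth spans 21 semitones, so from A##2 the target pitch is G#4.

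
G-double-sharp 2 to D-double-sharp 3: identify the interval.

perfect 5th

G to D spans five letter names (G-A-B-C-D) — that makes it a fifth of some quality.
G##2 to D##3 is 7 semitones, matching the perfect fifth exactly, so the quality is perfect.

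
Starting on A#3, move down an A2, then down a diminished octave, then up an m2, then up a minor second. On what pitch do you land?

A#3 down an augmented second → G3 (3 semitones).
G3 down a diminished octave → G#2 (11 semitones).
A minor second up from G#2 is A2.
Up a minor second from A2: Bb2 (1 semitone up).

Bb2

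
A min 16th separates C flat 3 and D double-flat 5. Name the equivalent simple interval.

Each octave removed subtracts seven from the number: 16 − 14 = 2.
That makes a minor sixteenth a compound minor second — 2 octaves plus a minor second.

m2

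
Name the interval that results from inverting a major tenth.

First reduce the compound major tenth to its simple form, a major third.
Inverted interval numbers add to nine, so a third pairs with a sixth (3 + 6 = 9).
The quality also flips — major becomes minor — giving a minor sixth.

minor 6th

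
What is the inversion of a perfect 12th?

First reduce the compound perfect twelfth to its simple form, a perfect fifth.
Interval numbers invert to sum to nine: 5 + 4 = 9, so a fifth inverts to a fourth.
And perfect stays perfect under inversion, so we get a perfect fourth.

perfect fourth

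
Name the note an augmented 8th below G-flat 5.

G-double-flat 4

For an octave the letter name doesn't change: still G, an octave down.
An augmented octave is 13 semitones; 13 semitones down from Gb5 gives Gbb4.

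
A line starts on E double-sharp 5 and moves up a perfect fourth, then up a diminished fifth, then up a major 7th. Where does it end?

D double-sharp 7

A perfect fourth up from E##5 is A##5.
Up a diminished fifth from A##5: E#6 (6 semitones up).
A major seventh up from E#6 is D##7.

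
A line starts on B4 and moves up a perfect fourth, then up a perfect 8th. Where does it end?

E6

Up a perfect fourth from B4: E5 (5 semitones up).
A perfect octave up from E5 is E6.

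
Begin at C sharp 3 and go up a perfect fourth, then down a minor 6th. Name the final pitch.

A sharp 2

Up a perfect fourth from C#3: F#3 (5 semitones up).
Down a minor sixth from F#3: A#2 (8 semitones down).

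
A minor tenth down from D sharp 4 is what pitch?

B sharp 2

Counting three letter names plus an octave down from D lands on B.
Moving 15 semitones down from D#4 (the size of a minor tenth) reaches B#2.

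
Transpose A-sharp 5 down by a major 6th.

C-sharp 5

Counting six letter names down from A lands on C.
Moving 9 semitones down from A#5 (the size of a major sixth) reaches C#5.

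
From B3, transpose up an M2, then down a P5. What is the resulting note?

F#3

B3 up a major second → C#4 (2 semitones).
A perfect fifth down from C#4 is F#3.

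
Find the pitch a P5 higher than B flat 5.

F 6

Counting five letter names up from B lands on F.
A perfect fifth spans 7 semitones, so from Bb5 the target pitch is F6.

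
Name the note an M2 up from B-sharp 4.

C-double-sharp 5

Counting two letter names up from B lands on C.
Moving 2 semitones up from B#4 (the size of a major second) reaches C##5.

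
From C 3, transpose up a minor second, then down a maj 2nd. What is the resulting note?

C flat 3

A minor second up from C3 is Db3.
Db3 down a major second → Cb3 (2 semitones).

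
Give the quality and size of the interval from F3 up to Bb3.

P4

F to B spans four letter names (F-G-A-B): a fourth.
Counting semitones, F3→Bb3 is 5, which is the perfect fourth.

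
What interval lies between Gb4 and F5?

major seventh

G to F spans seven letter names (G-A-B-C-D-E-F): a seventh.
Counting semitones, Gb4→F5 is 11, which is the major seventh.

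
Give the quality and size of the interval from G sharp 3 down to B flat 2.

Descending from G#3 to Bb2 is the same interval as ascending Bb2 to G#3.
B to G spans six letter names (B-C-D-E-F-G): a sixth.
The major sixth is 9 semitones; here we have 10, one semitone wider: augmented.

augmented sixth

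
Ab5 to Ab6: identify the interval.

A to A is the same letter name, plus an octave — that makes it an octave of some quality.
Ab5 to Ab6 is 12 semitones, matching the perfect octave exactly, so the quality is perfect.

P8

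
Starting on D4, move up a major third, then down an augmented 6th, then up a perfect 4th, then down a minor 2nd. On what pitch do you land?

A major third up from D4 is F#4.
An augmented sixth down from F#4 is Ab3.
Up a perfect fourth from Ab3: Db4 (5 semitones up).
Db4 down a minor second → C4 (1 semitone).

C4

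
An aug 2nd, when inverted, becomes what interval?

Interval numbers invert to sum to nine: 2 + 7 = 9, so a second inverts to a seventh.
The quality also flips — augmented becomes diminished — giving a diminished seventh.

d7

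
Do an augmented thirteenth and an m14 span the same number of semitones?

Yes

An augmented thirteenth spans 22 semitones, and a minor fourteenth also spans 22 semitones — they're enharmonic.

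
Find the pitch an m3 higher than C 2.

Three letter names up from C: E.
Moving 3 semitones up from C2 (the size of a minor third) reaches Eb2.

E flat 2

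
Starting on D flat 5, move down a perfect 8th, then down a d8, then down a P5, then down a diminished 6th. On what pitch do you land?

A perfect octave down from Db5 is Db4.
A diminished octave down from Db4 is D3.
A perfect fifth down from D3 is G2.
G2 down a diminished sixth → B#1 (7 semitones).

B sharp 1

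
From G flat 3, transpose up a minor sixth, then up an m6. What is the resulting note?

C double-flat 5

Gb3 up a minor sixth → Ebb4 (8 semitones).
Up a minor sixth from Ebb4: Cbb5 (8 semitones up).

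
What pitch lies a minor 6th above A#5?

F#6

Counting six letter names up from A lands on F.
A minor sixth is 8 semitones; 8 semitones up from A#5 gives F#6.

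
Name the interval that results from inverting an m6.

Interval numbers invert to sum to nine: 6 + 3 = 9, so a sixth inverts to a third.
And minor becomes major under inversion, so we get a major third.

major 3rd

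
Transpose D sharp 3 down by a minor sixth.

Six letter names down from D: F.
A minor sixth spans 8 semitones, so from D#3 the target pitch is F##2.

F double-sharp 2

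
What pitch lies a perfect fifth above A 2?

Counting five letter names up from A lands on E.
Moving 7 semitones up from A2 (the size of a perfect fifth) reaches E3.

E 3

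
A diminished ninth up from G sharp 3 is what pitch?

A flat 4

Two letters up from G (plus an octave) reaches A.
A diminished ninth spans 12 semitones, so from G#3 the target pitch is Ab4.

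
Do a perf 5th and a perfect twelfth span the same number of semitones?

7 semitones (perfect fifth) vs 19 semitones (perfect twelfth): not equal.

No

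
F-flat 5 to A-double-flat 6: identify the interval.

F to A spans three letter names (F-G-A), plus an octave, so the interval is some kind of tenth.
At 15 semitones, Fb5→Abb6 falls one short of a major tenth: minor.
(Equivalently, a compound minor third: a minor third plus an octave.)

minor 10th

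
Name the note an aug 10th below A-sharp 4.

F 3

Three letters down from A (plus an octave) reaches F.
An augmented tenth spans 17 semitones, so from A#4 the target pitch is F3.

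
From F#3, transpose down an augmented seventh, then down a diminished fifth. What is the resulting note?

An augmented seventh down from F#3 is Gb2.
Down a diminished fifth from Gb2: C2 (6 semitones down).

C2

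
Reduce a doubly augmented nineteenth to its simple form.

Subtracting seven from the interval number removes an octave: 19 − 14 = 5.
That makes a doubly augmented nineteenth a compound doubly augmented fifth — 2 octaves plus a doubly augmented fifth.

doubly augmented 5th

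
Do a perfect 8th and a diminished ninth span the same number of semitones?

Yes

A perfect octave spans 12 semitones, and a diminished ninth also spans 12 semitones — they're enharmonic.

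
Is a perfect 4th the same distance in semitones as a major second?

No

5 semitones (perfect fourth) vs 2 semitones (major second): not equal.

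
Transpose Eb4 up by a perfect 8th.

Eb5

For an octave the letter name doesn't change: still E, an octave up.
Moving 12 semitones up from Eb4 (the size of a perfect octave) reaches Eb5.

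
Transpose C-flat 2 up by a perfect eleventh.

F-flat 3

The eleventh's letter: C up four letter names plus an octave → F.
Moving 17 semitones up from Cb2 (the size of a perfect eleventh) reaches Fb3.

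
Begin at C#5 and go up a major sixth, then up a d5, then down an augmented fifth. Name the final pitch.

Ab5

A major sixth up from C#5 is A#5.
A diminished fifth up from A#5 is E6.
An augmented fifth down from E6 is Ab5.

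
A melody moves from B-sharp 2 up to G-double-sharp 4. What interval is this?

B to G spans six letter names (B-C-D-E-F-G), plus an octave — that makes it a thirteenth of some quality.
The major thirteenth spans 21 semitones, and B#2 to G##4 is exactly 21 semitones — so this is a major thirteenth.
(Equivalently, a compound major sixth: a major sixth plus an octave.)

major 13th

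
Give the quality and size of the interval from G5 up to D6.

perfect fifth

G to D spans five letter names (G-A-B-C-D): a fifth.
The perfect fifth spans 7 semitones, and G5 to D6 is exactly 7 semitones — so this is a perfect fifth.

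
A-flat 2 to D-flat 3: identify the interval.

P4

A to D spans four letter names (A-B-C-D): a fourth.
Ab2 to Db3 is 5 semitones, matching the perfect fourth exactly, so the quality is perfect.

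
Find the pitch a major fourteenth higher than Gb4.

Seven letters up from G (plus an octave) reaches F.
Moving 23 semitones up from Gb4 (the size of a major fourteenth) reaches F6.

F6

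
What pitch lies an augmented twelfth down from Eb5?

Five letters down from E (plus an octave) reaches A.
An augmented twelfth spans 20 semitones, so from Eb5 the target pitch is Abb3.

Abb3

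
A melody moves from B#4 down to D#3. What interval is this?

major thirteenth

Descending from B#4 to D#3 is the same interval as ascending D#3 to B#4.
D to B spans six letter names (D-E-F-G-A-B), plus an octave, so the interval is some kind of thirteenth.
Counting semitones, D#3→B#4 is 21, which is the major thirteenth.
(Equivalently, a compound major sixth: a major sixth plus an octave.)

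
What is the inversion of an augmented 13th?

diminished 3rd

First reduce the compound augmented thirteenth to its simple form, an augmented sixth.
Inverted interval numbers add to nine, so a sixth pairs with a third (6 + 3 = 9).
And augmented becomes diminished under inversion, so we get a diminished third.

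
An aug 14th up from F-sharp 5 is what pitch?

The fourteenth's letter: F up seven letter names plus an octave → E.
An augmented fourteenth is 24 semitones; 24 semitones up from F#5 gives E##7.

E-double-sharp 7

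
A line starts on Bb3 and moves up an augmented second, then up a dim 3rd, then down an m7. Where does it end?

F3

Bb3 up an augmented second → C#4 (3 semitones).
C#4 up a diminished third → Eb4 (2 semitones).
Eb4 down a minor seventh → F3 (10 semitones).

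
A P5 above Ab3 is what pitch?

Eb4

Five letter names up from A: E.
Moving 7 semitones up from Ab3 (the size of a perfect fifth) reaches Eb4.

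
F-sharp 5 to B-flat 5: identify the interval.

F to B spans four letter names (F-G-A-B): a fourth.
F#5 to Bb5 spans 4 semitones — one semitone narrower than the perfect fourth (5) — giving a diminished fourth.

diminished 4th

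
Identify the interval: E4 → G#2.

minor thirteenth

Descending from E4 to G#2 is the same interval as ascending G#2 to E4.
G to E spans six letter names (G-A-B-C-D-E), plus an octave — that makes it a thirteenth of some quality.
A major thirteenth would be 21 semitones, but G#2 to E4 is 20 — one semitone narrower, making it a minor thirteenth.
(Equivalently, a compound minor sixth: a minor sixth plus an octave.)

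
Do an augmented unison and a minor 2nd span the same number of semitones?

Yes

An augmented unison = 1 semitone = a minor second; enharmonically equal.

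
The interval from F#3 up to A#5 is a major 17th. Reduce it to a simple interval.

Take out 2 octaves (14 from the number): 17 − 14 = 3.
That makes a major seventeenth a compound major third — 2 octaves plus a major third.

M3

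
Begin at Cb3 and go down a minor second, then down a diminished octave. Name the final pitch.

B1

Cb3 down a minor second → Bb2 (1 semitone).
A diminished octave down from Bb2 is B1.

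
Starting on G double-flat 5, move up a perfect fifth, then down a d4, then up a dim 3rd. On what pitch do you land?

C double-flat 6

Gbb5 up a perfect fifth → Dbb6 (7 semitones).
A diminished fourth down from Dbb6 is Ab5.
Ab5 up a diminished third → Cbb6 (2 semitones).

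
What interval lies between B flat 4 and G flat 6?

B to G spans six letter names (B-C-D-E-F-G), plus an octave: a thirteenth.
At 20 semitones, Bb4→Gb6 falls one short of a major thirteenth: minor.
(Equivalently, a compound minor sixth: a minor sixth plus an octave.)

minor thirteenth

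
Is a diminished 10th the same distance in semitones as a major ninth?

A diminished tenth = 14 semitones = a major ninth; enharmonically equal.

Yes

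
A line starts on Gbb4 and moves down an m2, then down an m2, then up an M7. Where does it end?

A minor second down from Gbb4 is Fb4.
A minor second down from Fb4 is Eb4.
Up a major seventh from Eb4: D5 (11 semitones up).

D5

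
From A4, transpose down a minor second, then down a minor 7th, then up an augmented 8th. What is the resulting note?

A##4

A minor second down from A4 is G#4.
Down a minor seventh from G#4: A#3 (10 semitones down).
A#3 up an augmented octave → A##4 (13 semitones).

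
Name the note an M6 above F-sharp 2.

D-sharp 3

Six letter names up from F: D.
A major sixth is 9 semitones; 9 semitones up from F#2 gives D#3.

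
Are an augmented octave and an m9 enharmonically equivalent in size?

An augmented octave = 13 semitones = a minor ninth; enharmonically equal.

Yes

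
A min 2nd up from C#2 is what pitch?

D2

The second takes the letter from C up to D.
Moving 1 semitone up from C#2 (the size of a minor second) reaches D2.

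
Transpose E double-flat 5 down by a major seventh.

F double-flat 4

Seven letter names down from E: F.
A major seventh is 11 semitones; 11 semitones down from Ebb5 gives Fbb4.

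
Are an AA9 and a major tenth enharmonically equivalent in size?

Yes

Both span 16 semitones: a doubly augmented ninth and a major tenth are the same chromatic distance.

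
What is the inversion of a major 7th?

The rule of nine gives the new number: 9 − 7 = 2, so a seventh becomes a second.
The quality also flips — major becomes minor — giving a minor second.

minor second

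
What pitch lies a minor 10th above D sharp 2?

F sharp 3

Three letters up from D (plus an octave) reaches F.
Moving 15 semitones up from D#2 (the size of a minor tenth) reaches F#3.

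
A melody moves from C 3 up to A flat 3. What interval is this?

C to A spans six letter names (C-D-E-F-G-A) — that makes it a sixth of some quality.
C3 to Ab3 is 8 semitones, a half step short of the major sixth (9), so this is minor.

minor sixth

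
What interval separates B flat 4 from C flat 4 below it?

major seventh

Descending from Bb4 to Cb4 is the same interval as ascending Cb4 to Bb4.
C to B spans seven letter names (C-D-E-F-G-A-B): a seventh.
Counting semitones, Cb4→Bb4 is 11, which is the major seventh.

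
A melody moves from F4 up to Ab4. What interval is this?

F to A spans three letter names (F-G-A) — that makes it a third of some quality.
F4 to Ab4 is 3 semitones, a half step short of the major third (4), so this is minor.

minor third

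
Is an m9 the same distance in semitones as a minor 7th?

A minor ninth is 13 semitones but a minor seventh is 10 semitones — different sizes.

No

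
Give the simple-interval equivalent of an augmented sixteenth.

Each octave removed subtracts seven from the number: 16 − 14 = 2.
Quality carries through unchanged, so the simple form is an augmented second.

augmented 2nd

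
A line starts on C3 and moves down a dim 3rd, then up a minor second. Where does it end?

B2

A diminished third down from C3 is A#2.
A minor second up from A#2 is B2.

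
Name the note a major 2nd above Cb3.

Counting two letter names up from C lands on D.
A major second spans 2 semitones, so from Cb3 the target pitch is Db3.

Db3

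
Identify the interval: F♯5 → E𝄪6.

F to E spans seven letter names (F-G-A-B-C-D-E) — that makes it a seventh of some quality.
The major seventh is 11 semitones; here we have 12, one semitone wider: augmented.

augmented seventh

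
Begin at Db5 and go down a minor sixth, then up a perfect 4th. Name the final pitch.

Down a minor sixth from Db5: F4 (8 semitones down).
F4 up a perfect fourth → Bb4 (5 semitones).

Bb4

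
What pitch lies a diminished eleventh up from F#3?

Bb4

The eleventh's letter: F up four letter names plus an octave → B.
A diminished eleventh is 16 semitones; 16 semitones up from F#3 gives Bb4.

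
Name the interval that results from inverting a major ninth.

m7

First reduce the compound major ninth to its simple form, a major second.
Inverted interval numbers add to nine, so a second pairs with a seventh (2 + 7 = 9).
The quality also flips — major becomes minor — giving a minor seventh.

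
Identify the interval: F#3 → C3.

Descending from F#3 to C3 is the same interval as ascending C3 to F#3.
C to F spans four letter names (C-D-E-F), so the interval is some kind of fourth.
C3 to F#3 spans 6 semitones — one semitone wider than the perfect fourth (5) — giving an augmented fourth.

A4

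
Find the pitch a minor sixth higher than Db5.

Bbb5

Counting six letter names up from D lands on B.
Moving 8 semitones up from Db5 (the size of a minor sixth) reaches Bbb5.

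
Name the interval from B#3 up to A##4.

B to A spans seven letter names (B-C-D-E-F-G-A), so the interval is some kind of seventh.
Counting semitones, B#3→A##4 is 11, which is the major seventh.

major seventh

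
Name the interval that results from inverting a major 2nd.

minor seventh

Interval numbers invert to sum to nine: 2 + 7 = 9, so a second inverts to a seventh.
And major becomes minor under inversion, so we get a minor seventh.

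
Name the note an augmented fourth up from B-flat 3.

E 4

Counting four letter names up from B lands on E.
Moving 6 semitones up from Bb3 (the size of an augmented fourth) reaches E4.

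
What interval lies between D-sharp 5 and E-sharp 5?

D to E spans two letter names (D-E) — that makes it a second of some quality.
The major second spans 2 semitones, and D#5 to E#5 is exactly 2 semitones — so this is a major second.

major second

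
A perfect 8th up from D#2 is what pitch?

D#3

An octave keeps the letter name D, an octave up from D.
A perfect octave is 12 semitones; 12 semitones up from D#2 gives D#3.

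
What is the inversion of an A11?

First reduce the compound augmented eleventh to its simple form, an augmented fourth.
The rule of nine gives the new number: 9 − 4 = 5, so a fourth becomes a fifth.
And augmented becomes diminished under inversion, so we get a diminished fifth.

d5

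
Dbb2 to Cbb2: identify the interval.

major 2nd

Descending from Dbb2 to Cbb2 is the same interval as ascending Cbb2 to Dbb2.
C to D spans two letter names (C-D) — that makes it a second of some quality.
Counting semitones, Cbb2→Dbb2 is 2, which is the major second.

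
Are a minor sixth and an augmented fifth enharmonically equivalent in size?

Yes

A minor sixth = 8 semitones = an augmented fifth; enharmonically equal.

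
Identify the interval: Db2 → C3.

D to C spans seven letter names (D-E-F-G-A-B-C), so the interval is some kind of seventh.
Counting semitones, Db2→C3 is 11, which is the major seventh.

major seventh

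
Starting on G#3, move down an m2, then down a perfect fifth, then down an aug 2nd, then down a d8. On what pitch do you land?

A#1

G#3 down a minor second → F##3 (1 semitone).
Down a perfect fifth from F##3: B#2 (7 semitones down).
Down an augmented second from B#2: A2 (3 semitones down).
A diminished octave down from A2 is A#1.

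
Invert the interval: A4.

Inverted interval numbers add to nine, so a fourth pairs with a fifth (4 + 5 = 9).
Quality inverts too: augmented becomes diminished. That makes the inversion a diminished fifth.

diminished 5th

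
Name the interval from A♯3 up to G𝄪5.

major fourteenth

A to G spans seven letter names (A-B-C-D-E-F-G), plus an octave, so the interval is some kind of fourteenth.
Counting semitones, A#3→G##5 is 23, which is the major fourteenth.
(Equivalently, a compound major seventh: a major seventh plus an octave.)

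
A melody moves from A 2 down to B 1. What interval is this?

minor 7th

Descending from A2 to B1 is the same interval as ascending B1 to A2.
B to A spans seven letter names (B-C-D-E-F-G-A): a seventh.
B1 to A2 is 10 semitones, a half step short of the major seventh (11), so this is minor.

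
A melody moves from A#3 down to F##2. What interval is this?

minor tenth

Descending from A#3 to F##2 is the same interval as ascending F##2 to A#3.
F to A spans three letter names (F-G-A), plus an octave: a tenth.
At 15 semitones, F##2→A#3 falls one short of a major tenth: minor.
(Equivalently, a compound minor third: a minor third plus an octave.)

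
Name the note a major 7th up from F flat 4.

The seventh takes the letter from F up to E.
A major seventh spans 11 semitones, so from Fb4 the target pitch is Eb5.

E flat 5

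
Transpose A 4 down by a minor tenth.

F sharp 3

The tenth's letter: A down three letter names plus an octave → F.
A minor tenth is 15 semitones; 15 semitones down from A4 gives F#3.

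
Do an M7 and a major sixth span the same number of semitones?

No

A major seventh spans 11 semitones; a major sixth spans 9 semitones. They differ by 2.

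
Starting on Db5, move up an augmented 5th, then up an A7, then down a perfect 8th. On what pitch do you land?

G##5

Db5 up an augmented fifth → A5 (8 semitones).
An augmented seventh up from A5 is G##6.
A perfect octave down from G##6 is G##5.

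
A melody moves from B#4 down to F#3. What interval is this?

augmented eleventh

Descending from B#4 to F#3 is the same interval as ascending F#3 to B#4.
F to B spans four letter names (F-G-A-B), plus an octave — that makes it an eleventh of some quality.
A perfect eleventh would be 17 semitones; F#3 to B#4 is 18, one semitone wider, so the interval is augmented.
(Equivalently, a compound augmented fourth: an augmented fourth plus an octave.)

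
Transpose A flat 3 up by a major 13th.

F 5

Six letters up from A (plus an octave) reaches F.
Moving 21 semitones up from Ab3 (the size of a major thirteenth) reaches F5.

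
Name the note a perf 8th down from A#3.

A#2

An octave keeps the letter name A, an octave down from A.
A perfect octave spans 12 semitones, so from A#3 the target pitch is A#2.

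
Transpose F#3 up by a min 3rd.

A3

The third takes the letter from F up to A.
A minor third spans 3 semitones, so from F#3 the target pitch is A3.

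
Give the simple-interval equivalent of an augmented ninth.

augmented second

Each octave removed subtracts seven from the number: 9 − 7 = 2.
Quality carries through unchanged, so the simple form is an augmented second.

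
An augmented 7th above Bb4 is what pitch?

A#5

Seven letter names up from B: A.
An augmented seventh spans 12 semitones, so from Bb4 the target pitch is A#5.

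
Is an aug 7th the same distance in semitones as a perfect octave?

Yes

Both span 12 semitones: an augmented seventh and a perfect octave are the same chromatic distance.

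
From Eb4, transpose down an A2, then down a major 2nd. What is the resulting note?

Down an augmented second from Eb4: Dbb4 (3 semitones down).
Down a major second from Dbb4: Cbb4 (2 semitones down).

Cbb4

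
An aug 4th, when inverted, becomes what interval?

Inverted interval numbers add to nine, so a fourth pairs with a fifth (4 + 5 = 9).
Quality inverts too: augmented becomes diminished. That makes the inversion a diminished fifth.

d5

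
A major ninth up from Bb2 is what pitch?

C4

Two letters up from B (plus an octave) reaches C.
A major ninth spans 14 semitones, so from Bb2 the target pitch is C4.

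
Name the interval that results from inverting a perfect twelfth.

First reduce the compound perfect twelfth to its simple form, a perfect fifth.
Interval numbers invert to sum to nine: 5 + 4 = 9, so a fifth inverts to a fourth.
Quality inverts too: perfect stays perfect. That makes the inversion a perfect fourth.

perfect 4th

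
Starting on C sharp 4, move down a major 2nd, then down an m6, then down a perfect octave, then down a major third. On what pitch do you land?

A major second down from C#4 is B3.
A minor sixth down from B3 is D#3.
A perfect octave down from D#3 is D#2.
Down a major third from D#2: B1 (4 semitones down).

B 1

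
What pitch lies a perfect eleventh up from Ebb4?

Abb5

Counting four letter names plus an octave up from E lands on A.
A perfect eleventh is 17 semitones; 17 semitones up from Ebb4 gives Abb5.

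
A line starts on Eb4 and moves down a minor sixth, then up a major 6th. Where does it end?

E4

A minor sixth down from Eb4 is G3.
G3 up a major sixth → E4 (9 semitones).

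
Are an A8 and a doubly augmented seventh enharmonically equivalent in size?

Yes

An augmented octave spans 13 semitones, and a doubly augmented seventh also spans 13 semitones — they're enharmonic.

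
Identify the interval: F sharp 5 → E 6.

F to E spans seven letter names (F-G-A-B-C-D-E) — that makes it a seventh of some quality.
F#5 to E6 is 10 semitones, a half step short of the major seventh (11), so this is minor.

minor seventh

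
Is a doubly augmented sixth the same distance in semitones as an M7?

Yes

Both span 11 semitones: a doubly augmented sixth and a major seventh are the same chromatic distance.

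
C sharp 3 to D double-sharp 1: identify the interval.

d14

Descending from C#3 to D##1 is the same interval as ascending D##1 to C#3.
D to C spans seven letter names (D-E-F-G-A-B-C), plus an octave: a fourteenth.
The major fourteenth is 23 semitones; here we have 21, two semitones narrower: diminished.
(Equivalently, a compound diminished seventh: a diminished seventh plus an octave.)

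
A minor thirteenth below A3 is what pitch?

C#2

Six letters down from A (plus an octave) reaches C.
A minor thirteenth is 20 semitones; 20 semitones down from A3 gives C#2.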